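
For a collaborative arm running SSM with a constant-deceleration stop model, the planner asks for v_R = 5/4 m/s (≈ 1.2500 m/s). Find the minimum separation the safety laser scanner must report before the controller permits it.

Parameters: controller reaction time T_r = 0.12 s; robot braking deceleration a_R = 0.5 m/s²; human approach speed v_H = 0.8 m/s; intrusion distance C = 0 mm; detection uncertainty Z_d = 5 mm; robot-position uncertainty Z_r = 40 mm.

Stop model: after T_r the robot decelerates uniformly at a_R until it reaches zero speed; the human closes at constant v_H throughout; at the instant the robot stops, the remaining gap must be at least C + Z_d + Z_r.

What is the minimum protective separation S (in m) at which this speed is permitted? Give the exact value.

S_min = 7707/2000 m = 3.8535 m

stop time T_s = (5/4)/(1/2) = 2.5000 s
reaction-phase robot travel = 1.2500·0.1200 = 0.1500 m
braking distance = 1.2500²/(2·0.5000) = 1.5625 m
person approaches 0.8000·(0.1200+2.5000) = 2.0960 m
margins: 0.0000+0.0050+0.0400 = 0.0450 m
S_min ≈ 0.1500+1.5625+2.0960+0.0450  ⇒  S_min = 7707/2000 m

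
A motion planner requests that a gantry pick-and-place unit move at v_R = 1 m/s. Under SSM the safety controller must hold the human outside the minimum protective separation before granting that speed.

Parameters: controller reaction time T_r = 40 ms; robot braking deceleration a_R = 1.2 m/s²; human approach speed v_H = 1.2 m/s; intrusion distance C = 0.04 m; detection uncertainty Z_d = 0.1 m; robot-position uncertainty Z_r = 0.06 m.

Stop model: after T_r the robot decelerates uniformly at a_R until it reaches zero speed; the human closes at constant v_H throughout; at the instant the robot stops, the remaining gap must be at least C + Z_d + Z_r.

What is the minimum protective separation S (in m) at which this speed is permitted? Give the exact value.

braking lasts T_s = 1/(6/5) = 0.8333 s
robot covers v_R·T_r = 1.0000·0.0400 = 0.0400 m before braking
robot under decel: 1.0000²/(2·1.2000) = 0.4167 m
human over T_r+T_s: 1.2000·(0.0400+0.8333) = 1.0480 m
margins: 0.0400+0.1000+0.0600 = 0.2000 m
S_min ≈ 0.0400+0.4167+1.0480+0.2000  ⇒  S_min = 2557/1500 m

S_min = 2557/1500 m = 1.7047 m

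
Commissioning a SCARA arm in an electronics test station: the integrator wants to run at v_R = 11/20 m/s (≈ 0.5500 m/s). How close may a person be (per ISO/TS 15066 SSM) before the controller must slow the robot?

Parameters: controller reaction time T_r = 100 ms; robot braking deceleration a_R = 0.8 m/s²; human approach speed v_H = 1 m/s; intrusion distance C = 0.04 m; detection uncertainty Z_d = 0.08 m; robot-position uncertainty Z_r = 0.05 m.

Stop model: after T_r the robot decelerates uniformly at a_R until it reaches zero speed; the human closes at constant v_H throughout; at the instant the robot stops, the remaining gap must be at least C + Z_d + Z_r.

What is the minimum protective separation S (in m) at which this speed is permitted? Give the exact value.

S_min = 769/640 m = 1.2016 m

T_s = v_R/a_R = (11/20)/(4/5) = 0.6875 s
robot covers v_R·T_r = 0.5500·0.1000 = 0.0550 m before braking
robot covers 0.5500·0.6875 − ½·0.8000·0.6875² = 0.1891 m while stopping
person approaches 1.0000·(0.1000+0.6875) = 0.7875 m
C+Z_d+Z_r = 0.0400+0.0800+0.0500 = 0.1700 m
S_min ≈ 0.0550+0.1891+0.7875+0.1700  ⇒  S_min = 769/640 m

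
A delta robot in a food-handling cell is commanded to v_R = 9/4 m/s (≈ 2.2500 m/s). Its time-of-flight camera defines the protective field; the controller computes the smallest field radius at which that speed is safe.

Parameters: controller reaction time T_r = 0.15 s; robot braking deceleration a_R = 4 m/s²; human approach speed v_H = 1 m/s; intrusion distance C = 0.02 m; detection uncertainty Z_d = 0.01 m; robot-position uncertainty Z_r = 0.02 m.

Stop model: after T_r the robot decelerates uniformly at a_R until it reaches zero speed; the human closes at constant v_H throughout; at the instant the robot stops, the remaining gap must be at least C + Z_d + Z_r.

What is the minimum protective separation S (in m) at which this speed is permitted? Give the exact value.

braking lasts T_s = (9/4)/4 = 0.5625 s
robot in T_r: 2.2500·0.1500 = 0.3375 m
robot under decel: 2.2500²/(2·4.0000) = 0.6328 m
human closes 1.0000·0.7125 = 0.7125 m
C+Z_d+Z_r = 0.0200+0.0100+0.0200 = 0.0500 m
S_min ≈ 0.3375+0.6328+0.7125+0.0500  ⇒  S_min = 1109/640 m

S_min = 1109/640 m = 1.7328 m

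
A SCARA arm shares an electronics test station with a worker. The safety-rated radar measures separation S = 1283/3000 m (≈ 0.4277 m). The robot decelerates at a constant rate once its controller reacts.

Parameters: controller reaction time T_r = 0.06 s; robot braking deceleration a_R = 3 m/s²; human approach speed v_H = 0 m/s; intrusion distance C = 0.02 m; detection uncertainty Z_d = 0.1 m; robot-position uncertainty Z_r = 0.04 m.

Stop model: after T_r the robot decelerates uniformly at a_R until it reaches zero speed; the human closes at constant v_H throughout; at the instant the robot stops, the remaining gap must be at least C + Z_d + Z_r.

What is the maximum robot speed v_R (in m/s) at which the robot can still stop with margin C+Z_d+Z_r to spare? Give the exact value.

quadratic (1/6)·v² + (3/50)·v + (-803/3000) = 0
  disc = (3/50)² − 4·(1/6)·(-803/3000) = 1024/5625 ; √disc = 32/75
  v_R = (−(3/50) + 32/75) / (2·(1/6)) = 11/10 m/s
check:
stop time T_s = (11/10)/3 = 0.3667 s
reaction-phase robot travel = 1.1000·0.0600 = 0.0660 m
braking distance = 1.1000²/(2·3.0000) = 0.2017 m
person approaches 0.0000·(0.0600+0.3667) = 0.0000 m
C+Z_d+Z_r = 0.0200+0.1000+0.0400 = 0.1600 m
sum ≈ 0.0660+0.2017+0.0000+0.1600 ≈ 0.4277 m = S ✓

v_R_max = 11/10 m/s = 1.1000 m/s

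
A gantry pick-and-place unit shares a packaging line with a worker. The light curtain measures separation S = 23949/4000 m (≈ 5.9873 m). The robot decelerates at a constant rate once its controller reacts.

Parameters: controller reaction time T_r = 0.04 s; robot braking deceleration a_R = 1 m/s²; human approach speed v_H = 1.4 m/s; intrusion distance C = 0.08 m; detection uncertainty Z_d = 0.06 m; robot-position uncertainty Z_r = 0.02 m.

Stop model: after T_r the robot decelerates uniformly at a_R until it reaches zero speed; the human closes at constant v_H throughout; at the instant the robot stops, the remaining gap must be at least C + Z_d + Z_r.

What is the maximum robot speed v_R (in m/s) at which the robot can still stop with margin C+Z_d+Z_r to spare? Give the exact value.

collect terms ⇒ (1/2)·v_R² + (36/25)·v_R + (-4617/800) = 0
  disc = (36/25)² − 4·(1/2)·(-4617/800) = 136161/10000 ; √disc = 369/100
  v_R = (−(36/25) + 369/100) / (2·(1/2)) = 9/4 m/s
check:
braking lasts T_s = (9/4)/1 = 2.2500 s
robot in T_r: 2.2500·0.0400 = 0.0900 m
robot covers 2.2500·2.2500 − ½·1.0000·2.2500² = 2.5312 m while stopping
person approaches 1.4000·(0.0400+2.2500) = 3.2060 m
C+Z_d+Z_r = 0.0800+0.0600+0.0200 = 0.1600 m
sum ≈ 0.0900+2.5312+3.2060+0.1600 ≈ 5.9873 m = S ✓

v_R_max = 9/4 m/s = 2.2500 m/s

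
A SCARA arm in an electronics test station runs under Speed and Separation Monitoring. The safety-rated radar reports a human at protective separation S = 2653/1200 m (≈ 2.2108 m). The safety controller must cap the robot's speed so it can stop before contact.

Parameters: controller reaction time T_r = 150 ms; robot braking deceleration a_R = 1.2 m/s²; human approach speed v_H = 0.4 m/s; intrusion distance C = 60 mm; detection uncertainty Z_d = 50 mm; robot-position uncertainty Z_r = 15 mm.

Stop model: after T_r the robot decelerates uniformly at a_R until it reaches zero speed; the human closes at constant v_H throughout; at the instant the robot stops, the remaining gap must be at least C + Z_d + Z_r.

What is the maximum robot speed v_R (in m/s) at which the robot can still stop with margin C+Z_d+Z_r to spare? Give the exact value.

quadratic (5/12)·v² + (29/60)·v + (-2431/1200) = 0
  disc = (29/60)² − 4·(5/12)·(-2431/1200) = 361/100 ; √disc = 19/10
  v_R = (−(29/60) + 19/10) / (2·(5/12)) = 17/10 m/s
check:
braking lasts T_s = (17/10)/(6/5) = 1.4167 s
robot in T_r: 1.7000·0.1500 = 0.2550 m
robot covers 1.7000·1.4167 − ½·1.2000·1.4167² = 1.2042 m while stopping
human over T_r+T_s: 0.4000·(0.1500+1.4167) = 0.6267 m
residual clearance needed = 0.0600+0.0500+0.0150 = 0.1250 m
sum ≈ 0.2550+1.2042+0.6267+0.1250 ≈ 2.2108 m = S ✓

v_R_max = 17/10 m/s = 1.7000 m/s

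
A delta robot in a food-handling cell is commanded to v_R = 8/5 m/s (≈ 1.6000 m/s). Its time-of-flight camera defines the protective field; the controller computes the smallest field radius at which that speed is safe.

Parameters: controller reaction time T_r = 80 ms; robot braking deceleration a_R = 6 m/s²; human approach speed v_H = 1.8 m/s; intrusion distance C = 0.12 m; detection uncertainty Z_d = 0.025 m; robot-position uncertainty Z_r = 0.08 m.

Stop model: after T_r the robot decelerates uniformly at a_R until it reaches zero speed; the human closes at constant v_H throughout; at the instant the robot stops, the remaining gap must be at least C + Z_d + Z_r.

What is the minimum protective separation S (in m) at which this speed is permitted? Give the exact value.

T_s = v_R/a_R = (8/5)/6 = 0.2667 s
robot in T_r: 1.6000·0.0800 = 0.1280 m
robot under decel: 1.6000²/(2·6.0000) = 0.2133 m
person approaches 1.8000·(0.0800+0.2667) = 0.6240 m
residual clearance needed = 0.1200+0.0250+0.0800 = 0.2250 m
S_min ≈ 0.1280+0.2133+0.6240+0.2250  ⇒  S_min = 3571/3000 m

S_min = 3571/3000 m = 1.1903 m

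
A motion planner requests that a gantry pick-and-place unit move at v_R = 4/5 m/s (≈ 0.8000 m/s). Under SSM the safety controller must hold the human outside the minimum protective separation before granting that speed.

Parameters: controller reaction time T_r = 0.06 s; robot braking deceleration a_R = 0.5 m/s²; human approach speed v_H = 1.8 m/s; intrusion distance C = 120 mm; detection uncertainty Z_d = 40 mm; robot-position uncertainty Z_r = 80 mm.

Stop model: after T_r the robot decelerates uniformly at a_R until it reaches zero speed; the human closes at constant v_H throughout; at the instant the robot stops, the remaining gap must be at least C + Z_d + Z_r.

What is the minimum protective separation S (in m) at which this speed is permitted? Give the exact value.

S_min = 979/250 m = 3.9160 m

stop time T_s = (4/5)/(1/2) = 1.6000 s
reaction-phase robot travel = 0.8000·0.0600 = 0.0480 m
robot under decel: 0.8000²/(2·0.5000) = 0.6400 m
person approaches 1.8000·(0.0600+1.6000) = 2.9880 m
C+Z_d+Z_r = 0.1200+0.0400+0.0800 = 0.2400 m
S_min ≈ 0.0480+0.6400+2.9880+0.2400  ⇒  S_min = 979/250 m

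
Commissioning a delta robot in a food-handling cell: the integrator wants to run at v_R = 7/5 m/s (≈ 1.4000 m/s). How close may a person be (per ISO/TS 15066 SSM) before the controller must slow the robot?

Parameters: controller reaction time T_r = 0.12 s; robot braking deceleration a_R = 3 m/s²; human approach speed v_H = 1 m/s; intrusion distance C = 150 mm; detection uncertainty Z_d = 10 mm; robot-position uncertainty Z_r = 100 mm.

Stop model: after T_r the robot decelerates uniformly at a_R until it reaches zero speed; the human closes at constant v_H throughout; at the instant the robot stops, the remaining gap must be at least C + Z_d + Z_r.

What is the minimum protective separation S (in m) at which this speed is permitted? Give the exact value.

T_s = v_R/a_R = (7/5)/3 = 0.4667 s
reaction-phase robot travel = 1.4000·0.1200 = 0.1680 m
robot under decel: 1.4000²/(2·3.0000) = 0.3267 m
human over T_r+T_s: 1.0000·(0.1200+0.4667) = 0.5867 m
margins: 0.1500+0.0100+0.1000 = 0.2600 m
S_min ≈ 0.1680+0.3267+0.5867+0.2600  ⇒  S_min = 503/375 m

S_min = 503/375 m = 1.3413 m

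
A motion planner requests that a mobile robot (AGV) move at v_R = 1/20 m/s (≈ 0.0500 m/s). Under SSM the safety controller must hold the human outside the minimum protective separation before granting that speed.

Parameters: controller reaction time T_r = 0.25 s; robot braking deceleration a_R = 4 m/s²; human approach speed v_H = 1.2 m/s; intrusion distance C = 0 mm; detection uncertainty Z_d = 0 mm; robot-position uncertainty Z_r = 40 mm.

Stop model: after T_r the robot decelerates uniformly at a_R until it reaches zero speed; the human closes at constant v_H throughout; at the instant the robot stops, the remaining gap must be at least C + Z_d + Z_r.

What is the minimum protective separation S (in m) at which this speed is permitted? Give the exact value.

S_min = 1177/3200 m = 0.3678 m

stop time T_s = (1/20)/4 = 0.0125 s
reaction-phase robot travel = 0.0500·0.2500 = 0.0125 m
robot under decel: 0.0500²/(2·4.0000) = 0.0003 m
human over T_r+T_s: 1.2000·(0.2500+0.0125) = 0.3150 m
margins: 0.0000+0.0000+0.0400 = 0.0400 m
S_min ≈ 0.0125+0.0003+0.3150+0.0400  ⇒  S_min = 1177/3200 m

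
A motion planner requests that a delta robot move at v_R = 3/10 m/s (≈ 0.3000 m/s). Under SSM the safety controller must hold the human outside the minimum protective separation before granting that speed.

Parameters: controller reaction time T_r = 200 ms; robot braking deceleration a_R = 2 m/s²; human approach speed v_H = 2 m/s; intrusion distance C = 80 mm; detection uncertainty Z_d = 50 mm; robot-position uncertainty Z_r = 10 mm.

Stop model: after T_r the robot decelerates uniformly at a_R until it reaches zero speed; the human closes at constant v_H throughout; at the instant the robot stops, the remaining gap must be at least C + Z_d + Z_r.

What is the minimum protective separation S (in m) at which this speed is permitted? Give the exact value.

S_min = 369/400 m = 0.9225 m

stop time T_s = (3/10)/2 = 0.1500 s
robot in T_r: 0.3000·0.2000 = 0.0600 m
robot covers 0.3000·0.1500 − ½·2.0000·0.1500² = 0.0225 m while stopping
person approaches 2.0000·(0.2000+0.1500) = 0.7000 m
C+Z_d+Z_r = 0.0800+0.0500+0.0100 = 0.1400 m
S_min ≈ 0.0600+0.0225+0.7000+0.1400  ⇒  S_min = 369/400 m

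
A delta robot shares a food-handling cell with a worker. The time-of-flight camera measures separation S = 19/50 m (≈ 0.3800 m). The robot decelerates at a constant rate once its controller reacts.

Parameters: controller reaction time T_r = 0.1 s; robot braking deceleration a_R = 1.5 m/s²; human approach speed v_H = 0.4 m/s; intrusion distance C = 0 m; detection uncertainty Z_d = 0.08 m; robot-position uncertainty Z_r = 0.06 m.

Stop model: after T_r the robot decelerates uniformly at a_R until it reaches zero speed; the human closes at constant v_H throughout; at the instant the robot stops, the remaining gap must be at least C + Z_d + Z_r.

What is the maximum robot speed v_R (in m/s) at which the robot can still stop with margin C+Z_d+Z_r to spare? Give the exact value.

at the boundary: (1/3)·v² + (11/30)·v + (-1/5) = 0
  disc = (11/30)² − 4·(1/3)·(-1/5) = 361/900 ; √disc = 19/30
  v_R = (−(11/30) + 19/30) / (2·(1/3)) = 2/5 m/s
check:
T_s = v_R/a_R = (2/5)/(3/2) = 0.2667 s
robot covers v_R·T_r = 0.4000·0.1000 = 0.0400 m before braking
braking distance = 0.4000²/(2·1.5000) = 0.0533 m
person approaches 0.4000·(0.1000+0.2667) = 0.1467 m
C+Z_d+Z_r = 0.0000+0.0800+0.0600 = 0.1400 m
sum ≈ 0.0400+0.0533+0.1467+0.1400 ≈ 0.3800 m = S ✓

v_R_max = 2/5 m/s = 0.4000 m/s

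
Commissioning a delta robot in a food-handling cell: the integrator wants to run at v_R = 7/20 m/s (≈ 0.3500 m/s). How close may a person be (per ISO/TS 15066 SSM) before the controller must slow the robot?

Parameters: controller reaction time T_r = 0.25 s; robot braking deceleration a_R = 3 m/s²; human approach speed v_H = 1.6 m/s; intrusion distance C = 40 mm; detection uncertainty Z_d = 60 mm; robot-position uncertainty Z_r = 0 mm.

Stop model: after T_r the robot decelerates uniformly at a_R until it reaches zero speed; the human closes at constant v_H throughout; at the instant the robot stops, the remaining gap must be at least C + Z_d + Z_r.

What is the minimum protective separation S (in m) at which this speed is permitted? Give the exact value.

braking lasts T_s = (7/20)/3 = 0.1167 s
reaction-phase robot travel = 0.3500·0.2500 = 0.0875 m
robot covers 0.3500·0.1167 − ½·3.0000·0.1167² = 0.0204 m while stopping
human over T_r+T_s: 1.6000·(0.2500+0.1167) = 0.5867 m
margins: 0.0400+0.0600+0.0000 = 0.1000 m
S_min ≈ 0.0875+0.0204+0.5867+0.1000  ⇒  S_min = 1907/2400 m

S_min = 1907/2400 m = 0.7946 m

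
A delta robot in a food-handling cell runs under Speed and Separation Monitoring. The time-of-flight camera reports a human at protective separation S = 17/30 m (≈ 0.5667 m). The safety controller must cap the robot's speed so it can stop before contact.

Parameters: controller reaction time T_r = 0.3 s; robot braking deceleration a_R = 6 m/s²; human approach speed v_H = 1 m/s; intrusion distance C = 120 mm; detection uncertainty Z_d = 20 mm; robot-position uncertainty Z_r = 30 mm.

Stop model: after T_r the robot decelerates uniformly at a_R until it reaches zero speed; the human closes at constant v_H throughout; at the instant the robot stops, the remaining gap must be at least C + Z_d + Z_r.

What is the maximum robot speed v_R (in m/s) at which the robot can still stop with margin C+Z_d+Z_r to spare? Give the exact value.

v_R_max = 1/5 m/s = 0.2000 m/s

collect terms ⇒ (1/12)·v_R² + (7/15)·v_R + (-29/300) = 0
  disc = (7/15)² − 4·(1/12)·(-29/300) = 1/4 ; √disc = 1/2
  v_R = (−(7/15) + 1/2) / (2·(1/12)) = 1/5 m/s
check:
stop time T_s = (1/5)/6 = 0.0333 s
robot in T_r: 0.2000·0.3000 = 0.0600 m
robot covers 0.2000·0.0333 − ½·6.0000·0.0333² = 0.0033 m while stopping
human closes 1.0000·0.3333 = 0.3333 m
residual clearance needed = 0.1200+0.0200+0.0300 = 0.1700 m
sum ≈ 0.0600+0.0033+0.3333+0.1700 ≈ 0.5667 m = S ✓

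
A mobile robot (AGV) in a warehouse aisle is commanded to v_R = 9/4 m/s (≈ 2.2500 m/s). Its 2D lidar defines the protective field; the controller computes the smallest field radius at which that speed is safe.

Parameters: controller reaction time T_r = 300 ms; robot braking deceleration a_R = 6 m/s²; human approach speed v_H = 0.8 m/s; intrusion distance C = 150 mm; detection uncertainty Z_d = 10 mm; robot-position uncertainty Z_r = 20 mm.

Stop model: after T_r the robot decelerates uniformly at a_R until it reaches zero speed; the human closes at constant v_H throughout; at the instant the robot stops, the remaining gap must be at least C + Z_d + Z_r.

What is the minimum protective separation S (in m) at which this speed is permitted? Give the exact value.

S_min = 2907/1600 m = 1.8169 m

braking lasts T_s = (9/4)/6 = 0.3750 s
reaction-phase robot travel = 2.2500·0.3000 = 0.6750 m
robot covers 2.2500·0.3750 − ½·6.0000·0.3750² = 0.4219 m while stopping
human over T_r+T_s: 0.8000·(0.3000+0.3750) = 0.5400 m
residual clearance needed = 0.1500+0.0100+0.0200 = 0.1800 m
S_min ≈ 0.6750+0.4219+0.5400+0.1800  ⇒  S_min = 2907/1600 m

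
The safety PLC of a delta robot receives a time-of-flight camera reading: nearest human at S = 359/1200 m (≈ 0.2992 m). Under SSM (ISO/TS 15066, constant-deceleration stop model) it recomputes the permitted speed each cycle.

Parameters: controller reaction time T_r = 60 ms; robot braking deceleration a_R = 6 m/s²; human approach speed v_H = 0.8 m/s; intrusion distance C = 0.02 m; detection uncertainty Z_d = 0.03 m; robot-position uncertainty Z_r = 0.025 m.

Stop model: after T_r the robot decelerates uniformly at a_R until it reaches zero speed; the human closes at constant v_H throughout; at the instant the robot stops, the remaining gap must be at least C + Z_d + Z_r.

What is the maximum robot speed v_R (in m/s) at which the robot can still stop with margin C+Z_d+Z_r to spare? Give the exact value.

v_R_max = 7/10 m/s = 0.7000 m/s

at the boundary: (1/12)·v² + (29/150)·v + (-1057/6000) = 0
  disc = (29/150)² − 4·(1/12)·(-1057/6000) = 961/10000 ; √disc = 31/100
  v_R = (−(29/150) + 31/100) / (2·(1/12)) = 7/10 m/s
check:
T_s = v_R/a_R = (7/10)/6 = 0.1167 s
robot in T_r: 0.7000·0.0600 = 0.0420 m
robot under decel: 0.7000²/(2·6.0000) = 0.0408 m
human over T_r+T_s: 0.8000·(0.0600+0.1167) = 0.1413 m
margins: 0.0200+0.0300+0.0250 = 0.0750 m
sum ≈ 0.0420+0.0408+0.1413+0.0750 ≈ 0.2992 m = S ✓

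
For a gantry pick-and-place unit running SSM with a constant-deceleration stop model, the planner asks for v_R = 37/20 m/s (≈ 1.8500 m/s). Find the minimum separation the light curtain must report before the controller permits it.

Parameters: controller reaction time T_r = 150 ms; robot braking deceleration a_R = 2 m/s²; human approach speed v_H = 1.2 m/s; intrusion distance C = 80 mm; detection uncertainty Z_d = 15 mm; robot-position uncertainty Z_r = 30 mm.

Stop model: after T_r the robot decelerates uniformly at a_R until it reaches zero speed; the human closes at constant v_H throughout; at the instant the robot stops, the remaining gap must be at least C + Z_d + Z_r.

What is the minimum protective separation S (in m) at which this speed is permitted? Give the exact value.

T_s = v_R/a_R = (37/20)/2 = 0.9250 s
robot in T_r: 1.8500·0.1500 = 0.2775 m
robot covers 1.8500·0.9250 − ½·2.0000·0.9250² = 0.8556 m while stopping
person approaches 1.2000·(0.1500+0.9250) = 1.2900 m
residual clearance needed = 0.0800+0.0150+0.0300 = 0.1250 m
S_min ≈ 0.2775+0.8556+1.2900+0.1250  ⇒  S_min = 4077/1600 m

S_min = 4077/1600 m = 2.5481 m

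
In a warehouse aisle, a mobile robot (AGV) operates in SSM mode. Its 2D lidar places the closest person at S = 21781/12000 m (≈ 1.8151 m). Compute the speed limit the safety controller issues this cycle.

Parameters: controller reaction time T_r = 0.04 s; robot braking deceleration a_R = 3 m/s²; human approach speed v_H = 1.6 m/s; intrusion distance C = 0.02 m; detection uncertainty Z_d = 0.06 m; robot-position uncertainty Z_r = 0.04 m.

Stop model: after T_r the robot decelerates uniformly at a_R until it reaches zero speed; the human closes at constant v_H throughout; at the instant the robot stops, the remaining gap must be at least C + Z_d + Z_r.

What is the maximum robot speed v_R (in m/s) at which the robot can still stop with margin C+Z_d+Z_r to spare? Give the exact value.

v_R_max = 37/20 m/s = 1.8500 m/s

collect terms ⇒ (1/6)·v_R² + (43/75)·v_R + (-19573/12000) = 0
  disc = (43/75)² − 4·(1/6)·(-19573/12000) = 14161/10000 ; √disc = 119/100
  v_R = (−(43/75) + 119/100) / (2·(1/6)) = 37/20 m/s
check:
T_s = v_R/a_R = (37/20)/3 = 0.6167 s
robot in T_r: 1.8500·0.0400 = 0.0740 m
robot covers 1.8500·0.6167 − ½·3.0000·0.6167² = 0.5704 m while stopping
human closes 1.6000·0.6567 = 1.0507 m
margins: 0.0200+0.0600+0.0400 = 0.1200 m
sum ≈ 0.0740+0.5704+1.0507+0.1200 ≈ 1.8151 m = S ✓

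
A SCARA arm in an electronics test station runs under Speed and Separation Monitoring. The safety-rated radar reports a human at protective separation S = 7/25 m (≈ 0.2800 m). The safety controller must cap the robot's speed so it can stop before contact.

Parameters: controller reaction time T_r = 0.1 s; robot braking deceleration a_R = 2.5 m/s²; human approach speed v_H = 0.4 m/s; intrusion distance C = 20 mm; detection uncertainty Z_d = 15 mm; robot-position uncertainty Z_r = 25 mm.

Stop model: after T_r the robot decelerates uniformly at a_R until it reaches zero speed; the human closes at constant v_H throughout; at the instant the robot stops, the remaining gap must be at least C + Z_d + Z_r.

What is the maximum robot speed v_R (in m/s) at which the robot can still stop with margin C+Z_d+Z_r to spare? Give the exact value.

v_R_max = 1/2 m/s = 0.5000 m/s

at the boundary: (1/5)·v² + (13/50)·v + (-9/50) = 0
  disc = (13/50)² − 4·(1/5)·(-9/50) = 529/2500 ; √disc = 23/50
  v_R = (−(13/50) + 23/50) / (2·(1/5)) = 1/2 m/s
check:
T_s = v_R/a_R = (1/2)/(5/2) = 0.2000 s
robot covers v_R·T_r = 0.5000·0.1000 = 0.0500 m before braking
robot covers 0.5000·0.2000 − ½·2.5000·0.2000² = 0.0500 m while stopping
human closes 0.4000·0.3000 = 0.1200 m
C+Z_d+Z_r = 0.0200+0.0150+0.0250 = 0.0600 m
sum ≈ 0.0500+0.0500+0.1200+0.0600 ≈ 0.2800 m = S ✓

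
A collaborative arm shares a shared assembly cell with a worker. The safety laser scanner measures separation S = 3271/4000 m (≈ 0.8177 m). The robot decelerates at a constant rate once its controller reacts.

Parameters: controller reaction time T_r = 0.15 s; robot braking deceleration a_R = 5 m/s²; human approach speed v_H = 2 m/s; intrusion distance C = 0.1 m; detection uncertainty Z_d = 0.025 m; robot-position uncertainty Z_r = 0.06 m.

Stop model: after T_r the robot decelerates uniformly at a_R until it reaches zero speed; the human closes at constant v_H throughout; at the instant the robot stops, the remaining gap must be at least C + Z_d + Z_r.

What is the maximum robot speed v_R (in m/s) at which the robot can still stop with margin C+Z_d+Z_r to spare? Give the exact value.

v_R_max = 11/20 m/s = 0.5500 m/s

collect terms ⇒ (1/10)·v_R² + (11/20)·v_R + (-1331/4000) = 0
  disc = (11/20)² − 4·(1/10)·(-1331/4000) = 1089/2500 ; √disc = 33/50
  v_R = (−(11/20) + 33/50) / (2·(1/10)) = 11/20 m/s
check:
T_s = v_R/a_R = (11/20)/5 = 0.1100 s
robot covers v_R·T_r = 0.5500·0.1500 = 0.0825 m before braking
robot under decel: 0.5500²/(2·5.0000) = 0.0302 m
person approaches 2.0000·(0.1500+0.1100) = 0.5200 m
residual clearance needed = 0.1000+0.0250+0.0600 = 0.1850 m
sum ≈ 0.0825+0.0302+0.5200+0.1850 ≈ 0.8177 m = S ✓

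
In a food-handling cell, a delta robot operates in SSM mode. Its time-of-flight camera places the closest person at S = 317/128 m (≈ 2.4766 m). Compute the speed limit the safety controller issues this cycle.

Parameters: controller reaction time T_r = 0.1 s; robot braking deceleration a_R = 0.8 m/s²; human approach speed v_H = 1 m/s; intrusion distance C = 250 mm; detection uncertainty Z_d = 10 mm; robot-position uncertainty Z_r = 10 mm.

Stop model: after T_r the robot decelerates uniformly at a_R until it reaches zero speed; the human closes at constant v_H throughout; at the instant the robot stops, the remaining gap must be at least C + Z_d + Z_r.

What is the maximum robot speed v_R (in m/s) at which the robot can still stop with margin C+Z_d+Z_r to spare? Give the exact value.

collect terms ⇒ (5/8)·v_R² + (27/20)·v_R + (-6741/3200) = 0
  disc = (27/20)² − 4·(5/8)·(-6741/3200) = 45369/6400 ; √disc = 213/80
  v_R = (−(27/20) + 213/80) / (2·(5/8)) = 21/20 m/s
check:
T_s = v_R/a_R = (21/20)/(4/5) = 1.3125 s
robot covers v_R·T_r = 1.0500·0.1000 = 0.1050 m before braking
robot covers 1.0500·1.3125 − ½·0.8000·1.3125² = 0.6891 m while stopping
person approaches 1.0000·(0.1000+1.3125) = 1.4125 m
C+Z_d+Z_r = 0.2500+0.0100+0.0100 = 0.2700 m
sum ≈ 0.1050+0.6891+1.4125+0.2700 ≈ 2.4766 m = S ✓

v_R_max = 21/20 m/s = 1.0500 m/s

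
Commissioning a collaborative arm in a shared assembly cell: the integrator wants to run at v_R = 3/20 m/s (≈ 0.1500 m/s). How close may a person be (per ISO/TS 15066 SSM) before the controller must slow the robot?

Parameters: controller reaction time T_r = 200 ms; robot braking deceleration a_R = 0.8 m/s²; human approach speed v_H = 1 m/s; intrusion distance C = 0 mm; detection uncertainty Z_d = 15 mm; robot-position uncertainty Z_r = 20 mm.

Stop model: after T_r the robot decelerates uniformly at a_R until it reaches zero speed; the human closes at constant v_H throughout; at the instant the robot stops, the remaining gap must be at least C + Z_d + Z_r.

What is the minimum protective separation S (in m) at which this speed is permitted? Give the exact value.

S_min = 1493/3200 m = 0.4666 m

T_s = v_R/a_R = (3/20)/(4/5) = 0.1875 s
robot in T_r: 0.1500·0.2000 = 0.0300 m
robot covers 0.1500·0.1875 − ½·0.8000·0.1875² = 0.0141 m while stopping
person approaches 1.0000·(0.2000+0.1875) = 0.3875 m
C+Z_d+Z_r = 0.0000+0.0150+0.0200 = 0.0350 m
S_min ≈ 0.0300+0.0141+0.3875+0.0350  ⇒  S_min = 1493/3200 m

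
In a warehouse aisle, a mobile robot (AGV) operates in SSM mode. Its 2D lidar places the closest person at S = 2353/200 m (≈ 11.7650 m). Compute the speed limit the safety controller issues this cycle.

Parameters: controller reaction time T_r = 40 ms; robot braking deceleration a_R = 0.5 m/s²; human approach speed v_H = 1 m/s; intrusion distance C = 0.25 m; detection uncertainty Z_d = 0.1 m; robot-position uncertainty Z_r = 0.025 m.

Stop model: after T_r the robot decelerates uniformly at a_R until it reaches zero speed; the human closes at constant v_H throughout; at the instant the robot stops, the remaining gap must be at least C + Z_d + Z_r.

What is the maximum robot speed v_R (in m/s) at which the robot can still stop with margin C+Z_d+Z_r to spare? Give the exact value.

at the boundary: (1)·v² + (51/25)·v + (-227/20) = 0
  disc = (51/25)² − 4·(1)·(-227/20) = 30976/625 ; √disc = 176/25
  v_R = (−(51/25) + 176/25) / (2·(1)) = 5/2 m/s
check:
stop time T_s = (5/2)/(1/2) = 5.0000 s
reaction-phase robot travel = 2.5000·0.0400 = 0.1000 m
robot under decel: 2.5000²/(2·0.5000) = 6.2500 m
human closes 1.0000·5.0400 = 5.0400 m
residual clearance needed = 0.2500+0.1000+0.0250 = 0.3750 m
sum ≈ 0.1000+6.2500+5.0400+0.3750 ≈ 11.7650 m = S ✓

v_R_max = 5/2 m/s = 2.5000 m/s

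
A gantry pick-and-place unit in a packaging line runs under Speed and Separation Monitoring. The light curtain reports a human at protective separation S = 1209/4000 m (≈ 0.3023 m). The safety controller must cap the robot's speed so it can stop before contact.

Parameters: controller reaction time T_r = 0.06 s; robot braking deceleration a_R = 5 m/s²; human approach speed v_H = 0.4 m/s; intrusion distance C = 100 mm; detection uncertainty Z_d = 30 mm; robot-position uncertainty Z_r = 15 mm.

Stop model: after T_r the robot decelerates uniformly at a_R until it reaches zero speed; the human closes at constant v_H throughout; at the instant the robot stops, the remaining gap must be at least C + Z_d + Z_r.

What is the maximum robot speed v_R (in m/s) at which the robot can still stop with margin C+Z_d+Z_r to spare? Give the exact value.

v_R_max = 13/20 m/s = 0.6500 m/s

quadratic (1/10)·v² + (7/50)·v + (-533/4000) = 0
  disc = (7/50)² − 4·(1/10)·(-533/4000) = 729/10000 ; √disc = 27/100
  v_R = (−(7/50) + 27/100) / (2·(1/10)) = 13/20 m/s
check:
stop time T_s = (13/20)/5 = 0.1300 s
robot covers v_R·T_r = 0.6500·0.0600 = 0.0390 m before braking
braking distance = 0.6500²/(2·5.0000) = 0.0423 m
person approaches 0.4000·(0.0600+0.1300) = 0.0760 m
margins: 0.1000+0.0300+0.0150 = 0.1450 m
sum ≈ 0.0390+0.0423+0.0760+0.1450 ≈ 0.3023 m = S ✓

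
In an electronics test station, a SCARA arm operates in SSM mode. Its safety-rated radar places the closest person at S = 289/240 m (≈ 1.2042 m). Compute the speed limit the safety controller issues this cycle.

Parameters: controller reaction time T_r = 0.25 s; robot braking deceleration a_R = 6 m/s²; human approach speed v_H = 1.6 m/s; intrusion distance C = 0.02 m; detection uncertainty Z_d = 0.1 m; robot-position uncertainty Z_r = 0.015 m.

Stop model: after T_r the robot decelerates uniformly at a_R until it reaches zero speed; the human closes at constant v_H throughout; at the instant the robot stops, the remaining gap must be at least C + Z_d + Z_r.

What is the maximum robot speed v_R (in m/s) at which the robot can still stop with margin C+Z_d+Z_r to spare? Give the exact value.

at the boundary: (1/12)·v² + (31/60)·v + (-803/1200) = 0
  disc = (31/60)² − 4·(1/12)·(-803/1200) = 49/100 ; √disc = 7/10
  v_R = (−(31/60) + 7/10) / (2·(1/12)) = 11/10 m/s
check:
stop time T_s = (11/10)/6 = 0.1833 s
reaction-phase robot travel = 1.1000·0.2500 = 0.2750 m
robot covers 1.1000·0.1833 − ½·6.0000·0.1833² = 0.1008 m while stopping
human closes 1.6000·0.4333 = 0.6933 m
C+Z_d+Z_r = 0.0200+0.1000+0.0150 = 0.1350 m
sum ≈ 0.2750+0.1008+0.6933+0.1350 ≈ 1.2042 m = S ✓

v_R_max = 11/10 m/s = 1.1000 m/s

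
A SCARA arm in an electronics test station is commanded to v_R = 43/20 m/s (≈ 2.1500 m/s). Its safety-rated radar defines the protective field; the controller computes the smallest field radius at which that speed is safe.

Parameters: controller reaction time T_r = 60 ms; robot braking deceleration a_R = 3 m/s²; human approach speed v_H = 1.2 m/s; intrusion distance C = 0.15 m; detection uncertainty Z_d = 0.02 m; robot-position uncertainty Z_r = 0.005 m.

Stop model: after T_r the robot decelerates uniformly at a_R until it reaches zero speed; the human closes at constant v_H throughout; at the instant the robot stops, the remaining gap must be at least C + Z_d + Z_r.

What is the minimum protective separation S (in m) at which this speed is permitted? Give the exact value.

S_min = 24077/12000 m = 2.0064 m

T_s = v_R/a_R = (43/20)/3 = 0.7167 s
reaction-phase robot travel = 2.1500·0.0600 = 0.1290 m
braking distance = 2.1500²/(2·3.0000) = 0.7704 m
human over T_r+T_s: 1.2000·(0.0600+0.7167) = 0.9320 m
margins: 0.1500+0.0200+0.0050 = 0.1750 m
S_min ≈ 0.1290+0.7704+0.9320+0.1750  ⇒  S_min = 24077/12000 m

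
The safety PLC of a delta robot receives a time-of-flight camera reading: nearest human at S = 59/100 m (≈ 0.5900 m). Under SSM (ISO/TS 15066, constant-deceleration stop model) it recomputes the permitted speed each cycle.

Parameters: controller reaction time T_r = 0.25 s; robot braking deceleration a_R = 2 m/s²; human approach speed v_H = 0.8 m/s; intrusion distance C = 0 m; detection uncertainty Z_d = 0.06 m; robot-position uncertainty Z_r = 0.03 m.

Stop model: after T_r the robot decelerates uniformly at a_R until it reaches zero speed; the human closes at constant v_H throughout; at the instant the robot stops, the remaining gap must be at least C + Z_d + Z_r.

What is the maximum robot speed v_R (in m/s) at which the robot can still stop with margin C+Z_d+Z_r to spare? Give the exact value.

v_R_max = 2/5 m/s = 0.4000 m/s

quadratic (1/4)·v² + (13/20)·v + (-3/10) = 0
  disc = (13/20)² − 4·(1/4)·(-3/10) = 289/400 ; √disc = 17/20
  v_R = (−(13/20) + 17/20) / (2·(1/4)) = 2/5 m/s
check:
T_s = v_R/a_R = (2/5)/2 = 0.2000 s
robot covers v_R·T_r = 0.4000·0.2500 = 0.1000 m before braking
robot covers 0.4000·0.2000 − ½·2.0000·0.2000² = 0.0400 m while stopping
person approaches 0.8000·(0.2500+0.2000) = 0.3600 m
residual clearance needed = 0.0000+0.0600+0.0300 = 0.0900 m
sum ≈ 0.1000+0.0400+0.3600+0.0900 ≈ 0.5900 m = S ✓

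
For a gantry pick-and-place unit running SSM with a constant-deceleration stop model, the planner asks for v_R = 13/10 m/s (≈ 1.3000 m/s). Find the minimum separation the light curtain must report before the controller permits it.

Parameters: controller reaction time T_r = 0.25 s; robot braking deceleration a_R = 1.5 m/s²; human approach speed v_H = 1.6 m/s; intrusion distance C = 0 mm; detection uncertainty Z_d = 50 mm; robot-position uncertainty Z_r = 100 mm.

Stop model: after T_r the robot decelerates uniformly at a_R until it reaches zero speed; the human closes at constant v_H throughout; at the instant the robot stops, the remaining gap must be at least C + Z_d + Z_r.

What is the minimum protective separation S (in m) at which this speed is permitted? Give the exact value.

S_min = 113/40 m = 2.8250 m

T_s = v_R/a_R = (13/10)/(3/2) = 0.8667 s
robot in T_r: 1.3000·0.2500 = 0.3250 m
robot under decel: 1.3000²/(2·1.5000) = 0.5633 m
human closes 1.6000·1.1167 = 1.7867 m
residual clearance needed = 0.0000+0.0500+0.1000 = 0.1500 m
S_min ≈ 0.3250+0.5633+1.7867+0.1500  ⇒  S_min = 113/40 m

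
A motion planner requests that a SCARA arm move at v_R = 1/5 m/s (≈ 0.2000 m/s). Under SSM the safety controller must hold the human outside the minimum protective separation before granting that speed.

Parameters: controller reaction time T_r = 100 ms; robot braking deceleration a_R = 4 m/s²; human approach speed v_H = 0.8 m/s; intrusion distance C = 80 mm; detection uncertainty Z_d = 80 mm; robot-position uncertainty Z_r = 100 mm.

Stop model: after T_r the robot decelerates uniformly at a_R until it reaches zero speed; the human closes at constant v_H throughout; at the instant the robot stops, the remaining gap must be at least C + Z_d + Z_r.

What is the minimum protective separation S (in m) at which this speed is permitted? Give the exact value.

stop time T_s = (1/5)/4 = 0.0500 s
reaction-phase robot travel = 0.2000·0.1000 = 0.0200 m
robot covers 0.2000·0.0500 − ½·4.0000·0.0500² = 0.0050 m while stopping
human over T_r+T_s: 0.8000·(0.1000+0.0500) = 0.1200 m
residual clearance needed = 0.0800+0.0800+0.1000 = 0.2600 m
S_min ≈ 0.0200+0.0050+0.1200+0.2600  ⇒  S_min = 81/200 m

S_min = 81/200 m = 0.4050 m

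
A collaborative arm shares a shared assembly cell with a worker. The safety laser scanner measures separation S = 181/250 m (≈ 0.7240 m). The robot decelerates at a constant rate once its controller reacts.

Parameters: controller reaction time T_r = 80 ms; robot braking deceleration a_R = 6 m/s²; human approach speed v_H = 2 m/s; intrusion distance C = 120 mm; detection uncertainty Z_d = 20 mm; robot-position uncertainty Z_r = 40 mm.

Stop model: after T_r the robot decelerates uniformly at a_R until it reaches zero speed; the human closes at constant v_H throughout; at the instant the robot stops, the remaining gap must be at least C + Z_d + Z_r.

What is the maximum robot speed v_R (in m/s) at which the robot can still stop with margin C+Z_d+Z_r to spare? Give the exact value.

v_R_max = 4/5 m/s = 0.8000 m/s

quadratic (1/12)·v² + (31/75)·v + (-48/125) = 0
  disc = (31/75)² − 4·(1/12)·(-48/125) = 1681/5625 ; √disc = 41/75
  v_R = (−(31/75) + 41/75) / (2·(1/12)) = 4/5 m/s
check:
stop time T_s = (4/5)/6 = 0.1333 s
robot in T_r: 0.8000·0.0800 = 0.0640 m
robot under decel: 0.8000²/(2·6.0000) = 0.0533 m
human closes 2.0000·0.2133 = 0.4267 m
C+Z_d+Z_r = 0.1200+0.0200+0.0400 = 0.1800 m
sum ≈ 0.0640+0.0533+0.4267+0.1800 ≈ 0.7240 m = S ✓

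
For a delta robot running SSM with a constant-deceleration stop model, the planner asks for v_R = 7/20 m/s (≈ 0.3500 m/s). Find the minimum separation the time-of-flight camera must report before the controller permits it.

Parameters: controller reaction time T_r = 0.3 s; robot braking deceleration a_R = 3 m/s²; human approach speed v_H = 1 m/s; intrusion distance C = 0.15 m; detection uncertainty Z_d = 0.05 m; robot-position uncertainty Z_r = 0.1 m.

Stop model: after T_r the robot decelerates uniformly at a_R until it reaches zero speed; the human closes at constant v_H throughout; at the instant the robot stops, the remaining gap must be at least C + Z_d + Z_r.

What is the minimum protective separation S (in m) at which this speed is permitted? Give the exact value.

S_min = 2021/2400 m = 0.8421 m

braking lasts T_s = (7/20)/3 = 0.1167 s
robot covers v_R·T_r = 0.3500·0.3000 = 0.1050 m before braking
braking distance = 0.3500²/(2·3.0000) = 0.0204 m
person approaches 1.0000·(0.3000+0.1167) = 0.4167 m
residual clearance needed = 0.1500+0.0500+0.1000 = 0.3000 m
S_min ≈ 0.1050+0.0204+0.4167+0.3000  ⇒  S_min = 2021/2400 m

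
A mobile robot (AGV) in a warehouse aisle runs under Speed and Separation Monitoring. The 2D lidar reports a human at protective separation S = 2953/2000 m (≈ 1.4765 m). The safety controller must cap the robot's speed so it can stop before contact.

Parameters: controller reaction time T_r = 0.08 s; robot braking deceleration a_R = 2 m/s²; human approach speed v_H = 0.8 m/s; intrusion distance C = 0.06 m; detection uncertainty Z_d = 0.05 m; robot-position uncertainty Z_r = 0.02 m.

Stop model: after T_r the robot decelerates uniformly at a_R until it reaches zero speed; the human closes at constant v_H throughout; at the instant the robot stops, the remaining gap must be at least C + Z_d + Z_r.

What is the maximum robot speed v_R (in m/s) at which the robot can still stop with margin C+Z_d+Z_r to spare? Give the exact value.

quadratic (1/4)·v² + (12/25)·v + (-513/400) = 0
  disc = (12/25)² − 4·(1/4)·(-513/400) = 15129/10000 ; √disc = 123/100
  v_R = (−(12/25) + 123/100) / (2·(1/4)) = 3/2 m/s
check:
T_s = v_R/a_R = (3/2)/2 = 0.7500 s
robot in T_r: 1.5000·0.0800 = 0.1200 m
robot covers 1.5000·0.7500 − ½·2.0000·0.7500² = 0.5625 m while stopping
person approaches 0.8000·(0.0800+0.7500) = 0.6640 m
residual clearance needed = 0.0600+0.0500+0.0200 = 0.1300 m
sum ≈ 0.1200+0.5625+0.6640+0.1300 ≈ 1.4765 m = S ✓

v_R_max = 3/2 m/s = 1.5000 m/s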